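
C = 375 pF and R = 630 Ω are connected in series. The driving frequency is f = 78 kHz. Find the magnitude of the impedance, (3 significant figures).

ω = 2πf = 490100 rad/s
X_C = 1/(ωC) = 5440 Ω
Z = 630 − j5440 Ω
|Z| = √(630² + 5440²) = 5480 Ω

5480 Ω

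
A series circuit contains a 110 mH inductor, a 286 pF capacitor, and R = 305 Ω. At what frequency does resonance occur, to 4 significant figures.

ω₀ = 1/√(LC) = 1/√(0.11 × 2.86e-10) = 178300 rad/s
f₀ = ω₀/(2π) = 28.38 kHz

28.38 kHz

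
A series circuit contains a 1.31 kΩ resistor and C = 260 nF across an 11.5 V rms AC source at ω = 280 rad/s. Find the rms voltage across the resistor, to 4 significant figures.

X_C = 1/(ωC) = 13740 Ω
Z = 1310 − j13740 Ω
|Z| = √(1310² + 13740²) = 13800 Ω
I = V/|Z| = 833.4 μA
V_R = I·|Z_R| = 0.0008334 × 1310 = 1.092 V

1.092 V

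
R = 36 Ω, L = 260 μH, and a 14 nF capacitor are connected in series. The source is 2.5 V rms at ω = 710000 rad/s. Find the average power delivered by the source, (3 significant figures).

X_L = ωL = 185 Ω
X_C = 1/(ωC) = 101 Ω
Net reactance X = X_L − X_C = 84.0 Ω
Z = 36.0 + j84.0 Ω
|Z| = √(36.0² + 84.0²) = 91.4 Ω
∠Z = arctan(84.0/36.0) = 66.8°
I = V/|Z| = 27.4 mA
P = VI cos φ = 2.5 × 0.0274 × cos(66.8°) = 26.9 mW

26.9 mW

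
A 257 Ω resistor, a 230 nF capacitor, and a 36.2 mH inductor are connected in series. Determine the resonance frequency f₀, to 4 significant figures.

ω₀ = 1/√(LC) = 1/√(0.0362 × 2.3e-07) = 10960 rad/s
f₀ = ω₀/(2π) = 1.744 kHz

1.744 kHz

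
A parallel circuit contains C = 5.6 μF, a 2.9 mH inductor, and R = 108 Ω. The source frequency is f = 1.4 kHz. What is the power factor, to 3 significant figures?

ω = 2πf = 8796 rad/s
X_L = ωL = 25.5 Ω
X_C = 1/(ωC) = 20.3 Ω
Parallel: admittances add. Y = 1/R + 1/(jωL) + jωC
Y = (0.00926 + j0.0101) S
|Y| = 0.0137 S → |Z| = 1/|Y| = 73.1 Ω, ∠Z = −∠Y = -47.4°
cos φ = cos(-47.4°) = 0.677

0.677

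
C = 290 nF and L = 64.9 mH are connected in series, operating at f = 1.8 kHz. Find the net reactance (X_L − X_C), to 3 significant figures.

ω = 2πf = 11310 rad/s
X_L = ωL = 734 Ω
X_C = 1/(ωC) = 305 Ω
X = 734 − 305 = 429 Ω

429 Ω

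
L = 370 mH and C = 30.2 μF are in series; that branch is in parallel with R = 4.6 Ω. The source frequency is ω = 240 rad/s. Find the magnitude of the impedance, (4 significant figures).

X_L = ωL = 88.80 Ω
X_C = 1/(ωC) = 138.0 Ω
Branch 1: Z₁ = R = 4.600 Ω
Branch 2 (series LC): Z₂ = j(X_L − X_C) = −j49.17 Ω
Parallel: Z = Z₁Z₂/(Z₁+Z₂), |Z| = 4.580 Ω, ∠Z = -5.345°

4.580 Ω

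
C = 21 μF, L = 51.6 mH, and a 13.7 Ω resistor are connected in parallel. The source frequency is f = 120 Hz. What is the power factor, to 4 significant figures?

0.9910

ω = 2πf = 754.0 rad/s
X_L = ωL = 38.91 Ω
X_C = 1/(ωC) = 63.16 Ω
Parallel: admittances add. Y = 1/R + 1/(jωL) + jωC
Y = (0.07299 − j0.009870) S
|Y| = 0.07366 S → |Z| = 1/|Y| = 13.58 Ω, ∠Z = −∠Y = 7.701°
cos φ = cos(7.701°) = 0.9910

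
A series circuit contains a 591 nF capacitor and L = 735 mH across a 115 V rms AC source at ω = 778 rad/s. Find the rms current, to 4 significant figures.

X_L = ωL = 571.8 Ω
X_C = 1/(ωC) = 2175 Ω
Net reactance X = X_L − X_C = -1603 Ω
Z = − j1603 Ω
|Z| = √(0² + 1603²) = 1603 Ω
I = V/|Z| = 115/1603 = 71.74 mA

71.74 mA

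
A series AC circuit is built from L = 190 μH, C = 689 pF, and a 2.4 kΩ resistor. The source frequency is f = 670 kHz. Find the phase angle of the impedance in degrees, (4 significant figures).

ω = 2πf = 4.21e+06 rad/s
X_L = ωL = 799.8 Ω
X_C = 1/(ωC) = 344.8 Ω
Net reactance X = X_L − X_C = 455.1 Ω
Z = 2400 + j455.1 Ω
|Z| = √(2400² + 455.1²) = 2443 Ω
∠Z = arctan(455.1/2400) = 10.74°

10.74°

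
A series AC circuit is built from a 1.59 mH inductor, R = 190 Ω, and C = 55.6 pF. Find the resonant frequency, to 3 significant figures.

535 kHz

ω₀ = 1/√(LC) = 1/√(0.00159 × 5.56e-11) = 3.363e+06 rad/s
f₀ = ω₀/(2π) = 535 kHz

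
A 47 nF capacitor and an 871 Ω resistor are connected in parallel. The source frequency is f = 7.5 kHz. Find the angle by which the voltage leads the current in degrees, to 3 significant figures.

ω = 2πf = 47120 rad/s
X_C = 1/(ωC) = 452 Ω
Parallel: admittances add. Y = 1/R + jωC
Y = (0.00115 + j0.00221) S
|Y| = 0.00249 S → |Z| = 1/|Y| = 401 Ω, ∠Z = −∠Y = -62.6°

-62.6°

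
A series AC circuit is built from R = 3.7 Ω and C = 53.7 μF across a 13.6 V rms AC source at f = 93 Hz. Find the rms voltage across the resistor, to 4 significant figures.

ω = 2πf = 584.3 rad/s
X_C = 1/(ωC) = 31.87 Ω
Z = 3.700 − j31.87 Ω
|Z| = √(3.700² + 31.87²) = 32.08 Ω
I = V/|Z| = 423.9 mA
V_R = I·|Z_R| = 0.4239 × 3.700 = 1.568 V

1.568 V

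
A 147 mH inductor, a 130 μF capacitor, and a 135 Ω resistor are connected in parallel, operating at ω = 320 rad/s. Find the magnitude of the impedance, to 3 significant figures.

X_L = ωL = 47.0 Ω
X_C = 1/(ωC) = 24.0 Ω
Parallel: admittances add. Y = 1/R + 1/(jωL) + jωC
Y = (0.00741 + j0.0203) S
|Y| = 0.0216 S → |Z| = 1/|Y| = 46.2 Ω, ∠Z = −∠Y = -70.0°

46.2 Ω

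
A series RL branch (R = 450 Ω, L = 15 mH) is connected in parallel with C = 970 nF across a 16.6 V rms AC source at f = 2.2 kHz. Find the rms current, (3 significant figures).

ω = 2πf = 13820 rad/s
X_L = ωL = 207 Ω
X_C = 1/(ωC) = 74.6 Ω
Branch 1 (R+jX_L): Z₁ = 450 + j207 Ω, |Z₁| = 495 Ω
Branch 2 (−jX_C): Z₂ = −j74.6 Ω
Parallel: Z = Z₁Z₂/(Z₁+Z₂), |Z| = 78.8 Ω, ∠Z = -81.7°
I = V/|Z| = 16.6/78.8 = 211 mA

211 mA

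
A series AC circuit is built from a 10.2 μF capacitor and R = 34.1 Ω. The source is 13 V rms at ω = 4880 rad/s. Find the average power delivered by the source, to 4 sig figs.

X_C = 1/(ωC) = 20.09 Ω
Z = 34.10 − j20.09 Ω
|Z| = √(34.10² + 20.09²) = 39.58 Ω
∠Z = arctan(-20.09/34.10) = -30.50°
I = V/|Z| = 328.5 mA
P = VI cos φ = 13 × 0.3285 × cos(-30.50°) = 3.679 W

3.679 W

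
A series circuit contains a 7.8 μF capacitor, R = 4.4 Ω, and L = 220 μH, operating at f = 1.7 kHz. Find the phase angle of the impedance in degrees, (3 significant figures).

-65.5°

ω = 2πf = 10680 rad/s
X_L = ωL = 2.35 Ω
X_C = 1/(ωC) = 12.0 Ω
Net reactance X = X_L − X_C = -9.65 Ω
Z = 4.40 − j9.65 Ω
|Z| = √(4.40² + 9.65²) = 10.6 Ω
∠Z = arctan(-9.65/4.40) = -65.5°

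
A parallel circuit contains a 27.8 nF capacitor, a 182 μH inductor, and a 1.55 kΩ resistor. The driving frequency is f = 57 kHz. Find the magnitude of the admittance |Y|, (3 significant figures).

5.42 mS

ω = 2πf = 358100 rad/s
X_L = ωL = 65.2 Ω
X_C = 1/(ωC) = 100 Ω
Parallel: admittances add. Y = 1/R + 1/(jωL) + jωC
Y = (0.000645 − j0.00539) S
|Y| = 0.00542 S → |Z| = 1/|Y| = 184 Ω, ∠Z = −∠Y = 83.2°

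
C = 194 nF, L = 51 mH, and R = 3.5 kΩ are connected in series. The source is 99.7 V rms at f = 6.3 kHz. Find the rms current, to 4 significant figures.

25.07 mA

ω = 2πf = 39580 rad/s
X_L = ωL = 2019 Ω
X_C = 1/(ωC) = 130.2 Ω
Net reactance X = X_L − X_C = 1889 Ω
Z = 3500 + j1889 Ω
|Z| = √(3500² + 1889²) = 3977 Ω
I = V/|Z| = 99.7/3977 = 25.07 mA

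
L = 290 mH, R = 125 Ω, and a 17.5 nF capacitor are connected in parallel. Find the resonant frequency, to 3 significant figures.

ω₀ = 1/√(LC) = 1/√(0.29 × 1.75e-08) = 14040 rad/s
f₀ = ω₀/(2π) = 2.23 kHz

2.23 kHz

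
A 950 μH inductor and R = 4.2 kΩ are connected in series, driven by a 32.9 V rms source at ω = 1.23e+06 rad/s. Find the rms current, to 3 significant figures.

7.55 mA

X_L = ωL = 1170 Ω
Z = 4200 + j1170 Ω
|Z| = √(4200² + 1170²) = 4360 Ω
I = V/|Z| = 32.9/4360 = 7.55 mA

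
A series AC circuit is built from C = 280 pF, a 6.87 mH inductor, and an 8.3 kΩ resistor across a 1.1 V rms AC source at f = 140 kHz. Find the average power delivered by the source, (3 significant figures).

138 μW

ω = 2πf = 879600 rad/s
X_L = ωL = 6040 Ω
X_C = 1/(ωC) = 4060 Ω
Net reactance X = X_L − X_C = 1980 Ω
Z = 8300 + j1980 Ω
|Z| = √(8300² + 1980²) = 8530 Ω
∠Z = arctan(1980/8300) = 13.4°
I = V/|Z| = 129 μA
P = VI cos φ = 1.1 × 0.000129 × cos(13.4°) = 138 μW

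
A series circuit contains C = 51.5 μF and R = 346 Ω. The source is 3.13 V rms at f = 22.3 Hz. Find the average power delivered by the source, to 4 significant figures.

ω = 2πf = 140.1 rad/s
X_C = 1/(ωC) = 138.6 Ω
Z = 346.0 − j138.6 Ω
|Z| = √(346.0² + 138.6²) = 372.7 Ω
∠Z = arctan(-138.6/346.0) = -21.83°
I = V/|Z| = 8.398 mA
P = VI cos φ = 3.13 × 0.008398 × cos(-21.83°) = 24.40 mW

24.40 mW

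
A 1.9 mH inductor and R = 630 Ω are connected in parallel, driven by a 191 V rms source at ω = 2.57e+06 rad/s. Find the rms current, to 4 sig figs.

X_L = ωL = 4883 Ω
Parallel: admittances add. Y = 1/R + 1/(jωL)
Y = (0.001587 − j0.0002048) S
|Y| = 0.001600 S → |Z| = 1/|Y| = 624.8 Ω, ∠Z = −∠Y = 7.352°
I = V/|Z| = 191/624.8 = 305.7 mA

305.7 mA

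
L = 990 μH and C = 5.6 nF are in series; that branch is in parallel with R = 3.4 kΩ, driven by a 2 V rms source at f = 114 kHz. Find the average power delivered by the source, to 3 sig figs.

ω = 2πf = 716300 rad/s
X_L = ωL = 709 Ω
X_C = 1/(ωC) = 249 Ω
Branch 1: Z₁ = R = 3400 Ω
Branch 2 (series LC): Z₂ = j(X_L − X_C) = j460 Ω
Parallel: Z = Z₁Z₂/(Z₁+Z₂), |Z| = 456 Ω, ∠Z = 82.3°
I = V/|Z| = 4.39 mA
P = VI cos φ = 2 × 0.00439 × cos(82.3°) = 1.18 mW

1.18 mW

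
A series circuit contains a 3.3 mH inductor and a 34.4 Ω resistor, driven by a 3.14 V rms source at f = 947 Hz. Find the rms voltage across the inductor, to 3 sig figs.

1.56 V

ω = 2πf = 5950 rad/s
X_L = ωL = 19.6 Ω
Z = 34.4 + j19.6 Ω
|Z| = √(34.4² + 19.6²) = 39.6 Ω
I = V/|Z| = 79.3 mA
V_L = I·|Z_L| = 0.0793 × 19.6 = 1.56 V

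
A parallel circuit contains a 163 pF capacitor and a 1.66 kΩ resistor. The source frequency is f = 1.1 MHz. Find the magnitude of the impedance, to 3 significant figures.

ω = 2πf = 6.912e+06 rad/s
X_C = 1/(ωC) = 888 Ω
Parallel: admittances add. Y = 1/R + jωC
Y = (0.000602 + j0.00113) S
|Y| = 0.00128 S → |Z| = 1/|Y| = 783 Ω, ∠Z = −∠Y = -61.9°

783 Ω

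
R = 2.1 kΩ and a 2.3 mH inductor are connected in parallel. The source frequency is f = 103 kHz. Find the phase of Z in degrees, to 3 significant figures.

ω = 2πf = 647200 rad/s
X_L = ωL = 1490 Ω
Parallel: admittances add. Y = 1/R + 1/(jωL)
Y = (0.000476 − j0.000672) S
|Y| = 0.000823 S → |Z| = 1/|Y| = 1210 Ω, ∠Z = −∠Y = 54.7°

54.7°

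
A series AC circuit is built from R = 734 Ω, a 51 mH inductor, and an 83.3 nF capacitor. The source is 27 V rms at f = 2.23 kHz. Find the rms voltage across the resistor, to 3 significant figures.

26.5 V

ω = 2πf = 14010 rad/s
X_L = ωL = 715 Ω
X_C = 1/(ωC) = 857 Ω
Net reactance X = X_L − X_C = -142 Ω
Z = 734 − j142 Ω
|Z| = √(734² + 142²) = 748 Ω
I = V/|Z| = 36.1 mA
V_R = I·|Z_R| = 0.0361 × 734 = 26.5 V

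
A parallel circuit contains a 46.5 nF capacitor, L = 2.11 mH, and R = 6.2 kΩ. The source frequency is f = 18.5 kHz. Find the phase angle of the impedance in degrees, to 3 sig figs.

ω = 2πf = 116200 rad/s
X_L = ωL = 245 Ω
X_C = 1/(ωC) = 185 Ω
Parallel: admittances add. Y = 1/R + 1/(jωL) + jωC
Y = (0.000161 + j0.00133) S
|Y| = 0.00134 S → |Z| = 1/|Y| = 748 Ω, ∠Z = −∠Y = -83.1°

-83.1°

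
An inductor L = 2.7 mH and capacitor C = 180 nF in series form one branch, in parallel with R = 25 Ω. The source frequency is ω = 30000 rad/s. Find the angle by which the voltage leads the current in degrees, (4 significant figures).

-13.49°

X_L = ωL = 81.00 Ω
X_C = 1/(ωC) = 185.2 Ω
Branch 1: Z₁ = R = 25.00 Ω
Branch 2 (series LC): Z₂ = j(X_L − X_C) = −j104.2 Ω
Parallel: Z = Z₁Z₂/(Z₁+Z₂), |Z| = 24.31 Ω, ∠Z = -13.49°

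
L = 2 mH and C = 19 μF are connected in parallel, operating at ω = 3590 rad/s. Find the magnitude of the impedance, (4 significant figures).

X_L = ωL = 7.180 Ω
X_C = 1/(ωC) = 14.66 Ω
Parallel: admittances add. Y = 1/(jωL) + jωC
Y = (0 − j0.07107) S
|Y| = 0.07107 S → |Z| = 1/|Y| = 14.07 Ω, ∠Z = −∠Y = 90.00°

14.07 Ω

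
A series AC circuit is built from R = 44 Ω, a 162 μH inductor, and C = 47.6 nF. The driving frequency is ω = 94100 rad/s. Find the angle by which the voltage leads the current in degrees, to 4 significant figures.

X_L = ωL = 15.24 Ω
X_C = 1/(ωC) = 223.3 Ω
Net reactance X = X_L − X_C = -208.0 Ω
Z = 44.00 − j208.0 Ω
|Z| = √(44.00² + 208.0²) = 212.6 Ω
∠Z = arctan(-208.0/44.00) = -78.06°

-78.06°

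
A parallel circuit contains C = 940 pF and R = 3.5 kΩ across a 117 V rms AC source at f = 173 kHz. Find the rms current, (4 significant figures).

124.1 mA

ω = 2πf = 1.087e+06 rad/s
X_C = 1/(ωC) = 978.7 Ω
Parallel: admittances add. Y = 1/R + jωC
Y = (0.0002857 + j0.001022) S
|Y| = 0.001061 S → |Z| = 1/|Y| = 942.5 Ω, ∠Z = −∠Y = -74.38°
I = V/|Z| = 117/942.5 = 124.1 mA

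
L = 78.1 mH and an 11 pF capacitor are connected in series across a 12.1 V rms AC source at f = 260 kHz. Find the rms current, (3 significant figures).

168 μA

ω = 2πf = 1.634e+06 rad/s
X_L = ωL = 128000 Ω
X_C = 1/(ωC) = 55600 Ω
Net reactance X = X_L − X_C = 71900 Ω
Z = j71900 Ω
|Z| = √(0² + 71900²) = 71900 Ω
I = V/|Z| = 12.1/71900 = 168 μA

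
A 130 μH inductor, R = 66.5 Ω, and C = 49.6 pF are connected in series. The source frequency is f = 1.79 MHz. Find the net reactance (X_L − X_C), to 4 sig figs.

ω = 2πf = 1.125e+07 rad/s
X_L = ωL = 1462 Ω
X_C = 1/(ωC) = 1793 Ω
X = 1462 − 1793 = -330.5 Ω

-330.5 Ω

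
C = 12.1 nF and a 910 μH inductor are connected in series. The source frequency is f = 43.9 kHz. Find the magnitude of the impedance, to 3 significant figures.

48.6 Ω

ω = 2πf = 275800 rad/s
X_L = ωL = 251 Ω
X_C = 1/(ωC) = 300 Ω
Net reactance X = X_L − X_C = -48.6 Ω
Z = − j48.6 Ω
|Z| = √(0² + 48.6²) = 48.6 Ω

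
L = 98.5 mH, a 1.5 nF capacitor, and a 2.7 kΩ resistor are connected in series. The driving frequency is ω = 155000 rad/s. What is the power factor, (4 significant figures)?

X_L = ωL = 15270 Ω
X_C = 1/(ωC) = 4301 Ω
Net reactance X = X_L − X_C = 10970 Ω
Z = 2700 + j10970 Ω
|Z| = √(2700² + 10970²) = 11290 Ω
∠Z = arctan(10970/2700) = 76.17°
cos φ = cos(76.17°) = 0.2391

0.2391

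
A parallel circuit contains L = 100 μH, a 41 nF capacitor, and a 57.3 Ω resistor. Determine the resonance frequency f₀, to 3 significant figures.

ω₀ = 1/√(LC) = 1/√(0.0001 × 4.1e-08) = 493900 rad/s
f₀ = ω₀/(2π) = 78.6 kHz

78.6 kHz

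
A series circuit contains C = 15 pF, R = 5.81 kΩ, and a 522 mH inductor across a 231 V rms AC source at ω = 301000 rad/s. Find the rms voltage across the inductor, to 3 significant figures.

562 V

X_L = ωL = 157000 Ω
X_C = 1/(ωC) = 221000 Ω
Net reactance X = X_L − X_C = -64400 Ω
Z = 5810 − j64400 Ω
|Z| = √(5810² + 64400²) = 64600 Ω
I = V/|Z| = 3.57 mA
V_L = I·|Z_L| = 0.00357 × 157000 = 562 V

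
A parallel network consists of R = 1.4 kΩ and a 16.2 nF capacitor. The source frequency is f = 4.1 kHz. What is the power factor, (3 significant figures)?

ω = 2πf = 25760 rad/s
X_C = 1/(ωC) = 2400 Ω
Parallel: admittances add. Y = 1/R + jωC
Y = (0.000714 + j0.000417) S
|Y| = 0.000827 S → |Z| = 1/|Y| = 1210 Ω, ∠Z = −∠Y = -30.3°
cos φ = cos(-30.3°) = 0.863

0.863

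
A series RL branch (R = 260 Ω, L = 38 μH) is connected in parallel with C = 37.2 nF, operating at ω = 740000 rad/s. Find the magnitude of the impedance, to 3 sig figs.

36.5 Ω

X_L = ωL = 28.1 Ω
X_C = 1/(ωC) = 36.3 Ω
Branch 1 (R+jX_L): Z₁ = 260 + j28.1 Ω, |Z₁| = 262 Ω
Branch 2 (−jX_C): Z₂ = −j36.3 Ω
Parallel: Z = Z₁Z₂/(Z₁+Z₂), |Z| = 36.5 Ω, ∠Z = -82.0°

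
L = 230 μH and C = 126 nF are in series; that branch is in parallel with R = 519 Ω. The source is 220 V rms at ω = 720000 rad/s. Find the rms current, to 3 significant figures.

X_L = ωL = 166 Ω
X_C = 1/(ωC) = 11.0 Ω
Branch 1: Z₁ = R = 519 Ω
Branch 2 (series LC): Z₂ = j(X_L − X_C) = j155 Ω
Parallel: Z = Z₁Z₂/(Z₁+Z₂), |Z| = 148 Ω, ∠Z = 73.4°
I = V/|Z| = 220/148 = 1.49 A

1.49 A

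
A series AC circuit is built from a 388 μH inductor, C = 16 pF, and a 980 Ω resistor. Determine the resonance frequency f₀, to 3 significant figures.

ω₀ = 1/√(LC) = 1/√(0.000388 × 1.6e-11) = 1.269e+07 rad/s
f₀ = ω₀/(2π) = 2.02 MHz

2.02 MHz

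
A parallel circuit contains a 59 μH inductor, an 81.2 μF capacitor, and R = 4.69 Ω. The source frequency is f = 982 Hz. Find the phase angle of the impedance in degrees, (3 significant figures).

84.6°

ω = 2πf = 6170 rad/s
X_L = ωL = 0.364 Ω
X_C = 1/(ωC) = 2.00 Ω
Parallel: admittances add. Y = 1/R + 1/(jωL) + jωC
Y = (0.213 − j2.25) S
|Y| = 2.26 S → |Z| = 1/|Y| = 0.443 Ω, ∠Z = −∠Y = 84.6°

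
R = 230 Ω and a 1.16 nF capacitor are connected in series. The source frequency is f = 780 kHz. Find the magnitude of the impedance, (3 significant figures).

290 Ω

ω = 2πf = 4.901e+06 rad/s
X_C = 1/(ωC) = 176 Ω
Z = 230 − j176 Ω
|Z| = √(230² + 176²) = 290 Ω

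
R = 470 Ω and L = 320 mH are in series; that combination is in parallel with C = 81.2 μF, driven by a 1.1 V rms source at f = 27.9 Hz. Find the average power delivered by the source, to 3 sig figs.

2.54 mW

ω = 2πf = 175.3 rad/s
X_L = ωL = 56.1 Ω
X_C = 1/(ωC) = 70.3 Ω
Branch 1 (R+jX_L): Z₁ = 470 + j56.1 Ω, |Z₁| = 473 Ω
Branch 2 (−jX_C): Z₂ = −j70.3 Ω
Parallel: Z = Z₁Z₂/(Z₁+Z₂), |Z| = 70.7 Ω, ∠Z = -81.5°
I = V/|Z| = 15.6 mA
P = VI cos φ = 1.1 × 0.0156 × cos(-81.5°) = 2.54 mW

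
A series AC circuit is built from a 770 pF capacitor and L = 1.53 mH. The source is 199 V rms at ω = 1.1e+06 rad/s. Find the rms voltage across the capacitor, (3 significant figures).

X_L = ωL = 1680 Ω
X_C = 1/(ωC) = 1180 Ω
Net reactance X = X_L − X_C = 502 Ω
Z = j502 Ω
|Z| = √(0² + 502²) = 502 Ω
I = V/|Z| = 396 mA
V_C = I·|Z_C| = 0.396 × 1180 = 468 V

468 V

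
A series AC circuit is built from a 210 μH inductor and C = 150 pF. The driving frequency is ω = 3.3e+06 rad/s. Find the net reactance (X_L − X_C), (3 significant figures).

-1330 Ω

X_L = ωL = 693 Ω
X_C = 1/(ωC) = 2020 Ω
X = 693 − 2020 = -1330 Ω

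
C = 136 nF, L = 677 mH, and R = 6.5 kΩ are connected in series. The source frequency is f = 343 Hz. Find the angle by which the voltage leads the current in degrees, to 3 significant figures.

ω = 2πf = 2155 rad/s
X_L = ωL = 1460 Ω
X_C = 1/(ωC) = 3410 Ω
Net reactance X = X_L − X_C = -1950 Ω
Z = 6500 − j1950 Ω
|Z| = √(6500² + 1950²) = 6790 Ω
∠Z = arctan(-1950/6500) = -16.7°

-16.7°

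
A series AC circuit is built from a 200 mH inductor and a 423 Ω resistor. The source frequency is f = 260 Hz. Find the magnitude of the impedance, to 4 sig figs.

534.5 Ω

ω = 2πf = 1634 rad/s
X_L = ωL = 326.7 Ω
Z = 423.0 + j326.7 Ω
|Z| = √(423.0² + 326.7²) = 534.5 Ω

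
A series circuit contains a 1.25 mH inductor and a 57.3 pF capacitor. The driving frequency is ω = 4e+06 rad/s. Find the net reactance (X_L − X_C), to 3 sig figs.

X_L = ωL = 5000 Ω
X_C = 1/(ωC) = 4360 Ω
X = 5000 − 4360 = 637 Ω

637 Ω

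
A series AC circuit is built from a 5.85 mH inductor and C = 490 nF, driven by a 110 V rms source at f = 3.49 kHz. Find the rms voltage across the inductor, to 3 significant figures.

ω = 2πf = 21930 rad/s
X_L = ωL = 128 Ω
X_C = 1/(ωC) = 93.1 Ω
Net reactance X = X_L − X_C = 35.2 Ω
Z = j35.2 Ω
|Z| = √(0² + 35.2²) = 35.2 Ω
I = V/|Z| = 3.12 A
V_L = I·|Z_L| = 3.12 × 128 = 401 V

401 V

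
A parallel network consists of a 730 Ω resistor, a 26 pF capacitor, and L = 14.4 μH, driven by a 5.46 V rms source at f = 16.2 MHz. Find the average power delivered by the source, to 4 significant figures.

ω = 2πf = 1.018e+08 rad/s
X_L = ωL = 1466 Ω
X_C = 1/(ωC) = 377.9 Ω
Parallel: admittances add. Y = 1/R + 1/(jωL) + jωC
Y = (0.001370 + j0.001964) S
|Y| = 0.002395 S → |Z| = 1/|Y| = 417.6 Ω, ∠Z = −∠Y = -55.11°
I = V/|Z| = 13.08 mA
P = VI cos φ = 5.46 × 0.01308 × cos(-55.11°) = 40.84 mW

40.84 mW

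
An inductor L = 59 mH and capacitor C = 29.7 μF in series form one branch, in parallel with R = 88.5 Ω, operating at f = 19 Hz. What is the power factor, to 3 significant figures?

ω = 2πf = 119.4 rad/s
X_L = ωL = 7.04 Ω
X_C = 1/(ωC) = 282 Ω
Branch 1: Z₁ = R = 88.5 Ω
Branch 2 (series LC): Z₂ = j(X_L − X_C) = −j275 Ω
Parallel: Z = Z₁Z₂/(Z₁+Z₂), |Z| = 84.2 Ω, ∠Z = -17.8°
cos φ = cos(-17.8°) = 0.952

0.952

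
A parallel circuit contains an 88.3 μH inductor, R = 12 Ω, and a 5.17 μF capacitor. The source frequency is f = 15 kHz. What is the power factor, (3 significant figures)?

0.221

ω = 2πf = 94250 rad/s
X_L = ωL = 8.32 Ω
X_C = 1/(ωC) = 2.05 Ω
Parallel: admittances add. Y = 1/R + 1/(jωL) + jωC
Y = (0.0833 + j0.367) S
|Y| = 0.376 S → |Z| = 1/|Y| = 2.66 Ω, ∠Z = −∠Y = -77.2°
cos φ = cos(-77.2°) = 0.221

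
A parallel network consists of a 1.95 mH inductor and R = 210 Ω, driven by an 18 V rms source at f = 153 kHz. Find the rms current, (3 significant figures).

ω = 2πf = 961300 rad/s
X_L = ωL = 1870 Ω
Parallel: admittances add. Y = 1/R + 1/(jωL)
Y = (0.00476 − j0.000533) S
|Y| = 0.00479 S → |Z| = 1/|Y| = 209 Ω, ∠Z = −∠Y = 6.39°
I = V/|Z| = 18/209 = 86.3 mA

86.3 mA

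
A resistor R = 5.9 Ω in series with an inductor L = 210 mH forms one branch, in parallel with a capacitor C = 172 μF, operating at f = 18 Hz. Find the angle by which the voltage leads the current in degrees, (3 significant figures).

64.0°

ω = 2πf = 113.1 rad/s
X_L = ωL = 23.8 Ω
X_C = 1/(ωC) = 51.4 Ω
Branch 1 (R+jX_L): Z₁ = 5.90 + j23.8 Ω, |Z₁| = 24.5 Ω
Branch 2 (−jX_C): Z₂ = −j51.4 Ω
Parallel: Z = Z₁Z₂/(Z₁+Z₂), |Z| = 44.5 Ω, ∠Z = 64.0°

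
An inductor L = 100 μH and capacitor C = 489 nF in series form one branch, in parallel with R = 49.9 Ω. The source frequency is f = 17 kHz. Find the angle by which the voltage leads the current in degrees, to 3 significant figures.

-80.4°

ω = 2πf = 106800 rad/s
X_L = ωL = 10.7 Ω
X_C = 1/(ωC) = 19.1 Ω
Branch 1: Z₁ = R = 49.9 Ω
Branch 2 (series LC): Z₂ = j(X_L − X_C) = −j8.46 Ω
Parallel: Z = Z₁Z₂/(Z₁+Z₂), |Z| = 8.34 Ω, ∠Z = -80.4°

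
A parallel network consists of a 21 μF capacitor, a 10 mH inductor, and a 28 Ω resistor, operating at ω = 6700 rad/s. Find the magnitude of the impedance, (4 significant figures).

X_L = ωL = 67.00 Ω
X_C = 1/(ωC) = 7.107 Ω
Parallel: admittances add. Y = 1/R + 1/(jωL) + jωC
Y = (0.03571 + j0.1258) S
|Y| = 0.1307 S → |Z| = 1/|Y| = 7.648 Ω, ∠Z = −∠Y = -74.15°

7.648 Ω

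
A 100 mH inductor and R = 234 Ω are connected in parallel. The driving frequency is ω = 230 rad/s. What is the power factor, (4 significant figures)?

0.09782

X_L = ωL = 23.00 Ω
Parallel: admittances add. Y = 1/R + 1/(jωL)
Y = (0.004274 − j0.04348) S
|Y| = 0.04369 S → |Z| = 1/|Y| = 22.89 Ω, ∠Z = −∠Y = 84.39°
cos φ = cos(84.39°) = 0.09782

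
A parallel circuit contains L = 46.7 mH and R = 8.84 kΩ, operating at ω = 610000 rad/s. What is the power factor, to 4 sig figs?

0.9551

X_L = ωL = 28490 Ω
Parallel: admittances add. Y = 1/R + 1/(jωL)
Y = (0.0001131 − j3.51e-05) S
|Y| = 0.0001184 S → |Z| = 1/|Y| = 8443 Ω, ∠Z = −∠Y = 17.24°
cos φ = cos(17.24°) = 0.9551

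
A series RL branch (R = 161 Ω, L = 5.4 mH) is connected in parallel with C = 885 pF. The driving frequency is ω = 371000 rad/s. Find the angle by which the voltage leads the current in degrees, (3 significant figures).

76.6°

X_L = ωL = 2000 Ω
X_C = 1/(ωC) = 3050 Ω
Branch 1 (R+jX_L): Z₁ = 161 + j2000 Ω, |Z₁| = 2010 Ω
Branch 2 (−jX_C): Z₂ = −j3050 Ω
Parallel: Z = Z₁Z₂/(Z₁+Z₂), |Z| = 5800 Ω, ∠Z = 76.6°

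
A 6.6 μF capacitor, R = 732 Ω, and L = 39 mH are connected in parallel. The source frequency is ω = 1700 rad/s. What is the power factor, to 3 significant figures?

X_L = ωL = 66.3 Ω
X_C = 1/(ωC) = 89.1 Ω
Parallel: admittances add. Y = 1/R + 1/(jωL) + jωC
Y = (0.00137 − j0.00386) S
|Y| = 0.00410 S → |Z| = 1/|Y| = 244 Ω, ∠Z = −∠Y = 70.5°
cos φ = cos(70.5°) = 0.333

0.333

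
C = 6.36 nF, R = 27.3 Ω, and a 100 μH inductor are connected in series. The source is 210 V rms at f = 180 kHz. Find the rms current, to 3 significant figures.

ω = 2πf = 1.131e+06 rad/s
X_L = ωL = 113 Ω
X_C = 1/(ωC) = 139 Ω
Net reactance X = X_L − X_C = -25.9 Ω
Z = 27.3 − j25.9 Ω
|Z| = √(27.3² + 25.9²) = 37.6 Ω
I = V/|Z| = 210/37.6 = 5.58 A

5.58 A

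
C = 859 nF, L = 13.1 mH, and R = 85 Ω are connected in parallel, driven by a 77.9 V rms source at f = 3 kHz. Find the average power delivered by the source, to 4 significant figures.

ω = 2πf = 18850 rad/s
X_L = ωL = 246.9 Ω
X_C = 1/(ωC) = 61.76 Ω
Parallel: admittances add. Y = 1/R + 1/(jωL) + jωC
Y = (0.01176 + j0.01214) S
|Y| = 0.01691 S → |Z| = 1/|Y| = 59.15 Ω, ∠Z = −∠Y = -45.90°
I = V/|Z| = 1.317 A
P = VI cos φ = 77.9 × 1.317 × cos(-45.90°) = 71.39 W

71.39 W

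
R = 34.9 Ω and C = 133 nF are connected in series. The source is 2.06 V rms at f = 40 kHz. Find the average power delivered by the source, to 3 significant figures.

70.1 mW

ω = 2πf = 251300 rad/s
X_C = 1/(ωC) = 29.9 Ω
Z = 34.9 − j29.9 Ω
|Z| = √(34.9² + 29.9²) = 46.0 Ω
∠Z = arctan(-29.9/34.9) = -40.6°
I = V/|Z| = 44.8 mA
P = VI cos φ = 2.06 × 0.0448 × cos(-40.6°) = 70.1 mW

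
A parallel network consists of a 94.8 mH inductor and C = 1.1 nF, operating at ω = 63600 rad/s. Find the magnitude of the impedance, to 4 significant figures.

X_L = ωL = 6029 Ω
X_C = 1/(ωC) = 14290 Ω
Parallel: admittances add. Y = 1/(jωL) + jωC
Y = (0 − j9.59e-05) S
|Y| = 9.59e-05 S → |Z| = 1/|Y| = 10430 Ω, ∠Z = −∠Y = 90.00°

10430 Ω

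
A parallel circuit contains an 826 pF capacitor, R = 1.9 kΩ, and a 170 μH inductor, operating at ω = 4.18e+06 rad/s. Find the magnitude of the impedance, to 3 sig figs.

X_L = ωL = 711 Ω
X_C = 1/(ωC) = 290 Ω
Parallel: admittances add. Y = 1/R + 1/(jωL) + jωC
Y = (0.000526 + j0.00205) S
|Y| = 0.00211 S → |Z| = 1/|Y| = 473 Ω, ∠Z = −∠Y = -75.6°

473 Ω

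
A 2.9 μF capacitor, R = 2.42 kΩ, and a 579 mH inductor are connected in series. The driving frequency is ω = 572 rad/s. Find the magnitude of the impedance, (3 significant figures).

2440 Ω

X_L = ωL = 331 Ω
X_C = 1/(ωC) = 603 Ω
Net reactance X = X_L − X_C = -272 Ω
Z = 2420 − j272 Ω
|Z| = √(2420² + 272²) = 2440 Ω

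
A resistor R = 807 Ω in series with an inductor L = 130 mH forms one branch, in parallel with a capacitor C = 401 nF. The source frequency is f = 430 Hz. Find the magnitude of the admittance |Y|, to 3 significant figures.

1.22 mS

ω = 2πf = 2702 rad/s
X_L = ωL = 351 Ω
X_C = 1/(ωC) = 923 Ω
Branch 1 (R+jX_L): Z₁ = 807 + j351 Ω, |Z₁| = 880 Ω
Branch 2 (−jX_C): Z₂ = −j923 Ω
Parallel: Z = Z₁Z₂/(Z₁+Z₂), |Z| = 821 Ω, ∠Z = -31.2°
|Y| = 1/|Z| = 1.22 mS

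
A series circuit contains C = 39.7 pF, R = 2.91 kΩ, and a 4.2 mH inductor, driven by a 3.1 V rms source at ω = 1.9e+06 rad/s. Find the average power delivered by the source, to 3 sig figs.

X_L = ωL = 7980 Ω
X_C = 1/(ωC) = 13300 Ω
Net reactance X = X_L − X_C = -5280 Ω
Z = 2910 − j5280 Ω
|Z| = √(2910² + 5280²) = 6030 Ω
∠Z = arctan(-5280/2910) = -61.1°
I = V/|Z| = 514 μA
P = VI cos φ = 3.1 × 0.000514 × cos(-61.1°) = 770 μW

770 μW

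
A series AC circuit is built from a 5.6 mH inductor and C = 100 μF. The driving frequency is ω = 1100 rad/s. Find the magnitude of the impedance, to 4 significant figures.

2.931 Ω

X_L = ωL = 6.160 Ω
X_C = 1/(ωC) = 9.091 Ω
Net reactance X = X_L − X_C = -2.931 Ω
Z = − j2.931 Ω
|Z| = √(0² + 2.931²) = 2.931 Ω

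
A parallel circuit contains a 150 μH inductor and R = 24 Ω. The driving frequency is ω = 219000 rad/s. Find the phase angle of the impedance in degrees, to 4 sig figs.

X_L = ωL = 32.85 Ω
Parallel: admittances add. Y = 1/R + 1/(jωL)
Y = (0.04167 − j0.03044) S
|Y| = 0.05160 S → |Z| = 1/|Y| = 19.38 Ω, ∠Z = −∠Y = 36.15°

36.15°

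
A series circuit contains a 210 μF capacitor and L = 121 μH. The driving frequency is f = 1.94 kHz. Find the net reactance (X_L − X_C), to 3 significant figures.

1.08 Ω

ω = 2πf = 12190 rad/s
X_L = ωL = 1.47 Ω
X_C = 1/(ωC) = 0.391 Ω
X = 1.47 − 0.391 = 1.08 Ω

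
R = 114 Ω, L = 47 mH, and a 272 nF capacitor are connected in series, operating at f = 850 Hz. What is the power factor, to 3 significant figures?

0.252

ω = 2πf = 5341 rad/s
X_L = ωL = 251 Ω
X_C = 1/(ωC) = 688 Ω
Net reactance X = X_L − X_C = -437 Ω
Z = 114 − j437 Ω
|Z| = √(114² + 437²) = 452 Ω
∠Z = arctan(-437/114) = -75.4°
cos φ = cos(-75.4°) = 0.252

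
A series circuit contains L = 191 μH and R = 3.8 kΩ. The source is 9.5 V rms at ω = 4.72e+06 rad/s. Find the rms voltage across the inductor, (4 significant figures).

2.193 V

X_L = ωL = 901.5 Ω
Z = 3800 + j901.5 Ω
|Z| = √(3800² + 901.5²) = 3905 Ω
I = V/|Z| = 2.432 mA
V_L = I·|Z_L| = 0.002432 × 901.5 = 2.193 V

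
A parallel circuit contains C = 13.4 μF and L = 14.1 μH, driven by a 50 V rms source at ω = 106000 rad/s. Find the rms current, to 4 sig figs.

37.57 A

X_L = ωL = 1.495 Ω
X_C = 1/(ωC) = 0.7040 Ω
Parallel: admittances add. Y = 1/(jωL) + jωC
Y = (0 + j0.7513) S
|Y| = 0.7513 S → |Z| = 1/|Y| = 1.331 Ω, ∠Z = −∠Y = -90.00°
I = V/|Z| = 50/1.331 = 37.57 A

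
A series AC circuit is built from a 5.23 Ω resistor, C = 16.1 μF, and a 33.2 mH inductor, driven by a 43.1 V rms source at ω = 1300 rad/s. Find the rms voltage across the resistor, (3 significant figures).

32.3 V

X_L = ωL = 43.2 Ω
X_C = 1/(ωC) = 47.8 Ω
Net reactance X = X_L − X_C = -4.62 Ω
Z = 5.23 − j4.62 Ω
|Z| = √(5.23² + 4.62²) = 6.98 Ω
I = V/|Z| = 6.18 A
V_R = I·|Z_R| = 6.18 × 5.23 = 32.3 V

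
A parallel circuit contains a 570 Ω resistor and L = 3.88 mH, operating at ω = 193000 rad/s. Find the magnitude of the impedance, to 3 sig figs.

X_L = ωL = 749 Ω
Parallel: admittances add. Y = 1/R + 1/(jωL)
Y = (0.00175 − j0.00134) S
|Y| = 0.00220 S → |Z| = 1/|Y| = 454 Ω, ∠Z = −∠Y = 37.3°

454 Ω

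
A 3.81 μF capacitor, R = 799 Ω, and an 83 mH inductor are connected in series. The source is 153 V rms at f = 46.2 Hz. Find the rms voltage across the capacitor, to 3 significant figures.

ω = 2πf = 290.3 rad/s
X_L = ωL = 24.1 Ω
X_C = 1/(ωC) = 904 Ω
Net reactance X = X_L − X_C = -880 Ω
Z = 799 − j880 Ω
|Z| = √(799² + 880²) = 1190 Ω
I = V/|Z| = 129 mA
V_C = I·|Z_C| = 0.129 × 904 = 116 V

116 V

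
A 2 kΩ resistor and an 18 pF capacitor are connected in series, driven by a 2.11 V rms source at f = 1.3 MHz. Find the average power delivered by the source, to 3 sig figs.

ω = 2πf = 8.168e+06 rad/s
X_C = 1/(ωC) = 6800 Ω
Z = 2000 − j6800 Ω
|Z| = √(2000² + 6800²) = 7090 Ω
∠Z = arctan(-6800/2000) = -73.6°
I = V/|Z| = 298 μA
P = VI cos φ = 2.11 × 0.000298 × cos(-73.6°) = 177 μW

177 μW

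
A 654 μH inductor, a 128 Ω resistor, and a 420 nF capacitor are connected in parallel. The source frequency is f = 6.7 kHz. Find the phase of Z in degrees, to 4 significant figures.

ω = 2πf = 42100 rad/s
X_L = ωL = 27.53 Ω
X_C = 1/(ωC) = 56.56 Ω
Parallel: admittances add. Y = 1/R + 1/(jωL) + jωC
Y = (0.007812 − j0.01864) S
|Y| = 0.02021 S → |Z| = 1/|Y| = 49.48 Ω, ∠Z = −∠Y = 67.26°

67.26°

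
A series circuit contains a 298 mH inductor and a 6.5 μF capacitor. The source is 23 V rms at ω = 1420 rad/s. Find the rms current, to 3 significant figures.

73.1 mA

X_L = ωL = 423 Ω
X_C = 1/(ωC) = 108 Ω
Net reactance X = X_L − X_C = 315 Ω
Z = j315 Ω
|Z| = √(0² + 315²) = 315 Ω
I = V/|Z| = 23/315 = 73.1 mA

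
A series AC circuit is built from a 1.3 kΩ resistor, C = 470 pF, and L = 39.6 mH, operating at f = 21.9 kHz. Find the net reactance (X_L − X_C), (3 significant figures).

ω = 2πf = 137600 rad/s
X_L = ωL = 5450 Ω
X_C = 1/(ωC) = 15500 Ω
X = 5450 − 15500 = -10000 Ω

-10000 Ω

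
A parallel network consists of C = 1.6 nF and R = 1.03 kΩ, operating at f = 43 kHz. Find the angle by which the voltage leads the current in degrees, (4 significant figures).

ω = 2πf = 270200 rad/s
X_C = 1/(ωC) = 2313 Ω
Parallel: admittances add. Y = 1/R + jωC
Y = (0.0009709 + j0.0004323) S
|Y| = 0.001063 S → |Z| = 1/|Y| = 940.9 Ω, ∠Z = −∠Y = -24.00°

-24.00°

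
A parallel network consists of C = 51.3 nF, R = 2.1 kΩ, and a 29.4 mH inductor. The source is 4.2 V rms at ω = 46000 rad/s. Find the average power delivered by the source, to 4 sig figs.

X_L = ωL = 1352 Ω
X_C = 1/(ωC) = 423.8 Ω
Parallel: admittances add. Y = 1/R + 1/(jωL) + jωC
Y = (0.0004762 + j0.001620) S
|Y| = 0.001689 S → |Z| = 1/|Y| = 592.1 Ω, ∠Z = −∠Y = -73.62°
I = V/|Z| = 7.093 mA
P = VI cos φ = 4.2 × 0.007093 × cos(-73.62°) = 8.400 mW

8.400 mW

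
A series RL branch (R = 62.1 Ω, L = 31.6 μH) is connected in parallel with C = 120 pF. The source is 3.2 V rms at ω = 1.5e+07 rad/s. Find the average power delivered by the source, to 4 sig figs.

X_L = ωL = 474.0 Ω
X_C = 1/(ωC) = 555.6 Ω
Branch 1 (R+jX_L): Z₁ = 62.10 + j474.0 Ω, |Z₁| = 478.1 Ω
Branch 2 (−jX_C): Z₂ = −j555.6 Ω
Parallel: Z = Z₁Z₂/(Z₁+Z₂), |Z| = 2591 Ω, ∠Z = 45.25°
I = V/|Z| = 1.235 mA
P = VI cos φ = 3.2 × 0.001235 × cos(45.25°) = 2.783 mW

2.783 mW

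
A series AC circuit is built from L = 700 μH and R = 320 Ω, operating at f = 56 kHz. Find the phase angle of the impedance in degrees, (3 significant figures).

37.6°

ω = 2πf = 351900 rad/s
X_L = ωL = 246 Ω
Z = 320 + j246 Ω
|Z| = √(320² + 246²) = 404 Ω
∠Z = arctan(246/320) = 37.6°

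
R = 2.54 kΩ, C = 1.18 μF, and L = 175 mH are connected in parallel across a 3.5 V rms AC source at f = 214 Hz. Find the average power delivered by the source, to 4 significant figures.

4.823 mW

ω = 2πf = 1345 rad/s
X_L = ωL = 235.3 Ω
X_C = 1/(ωC) = 630.3 Ω
Parallel: admittances add. Y = 1/R + 1/(jωL) + jωC
Y = (0.0003937 − j0.002663) S
|Y| = 0.002692 S → |Z| = 1/|Y| = 371.5 Ω, ∠Z = −∠Y = 81.59°
I = V/|Z| = 9.422 mA
P = VI cos φ = 3.5 × 0.009422 × cos(81.59°) = 4.823 mW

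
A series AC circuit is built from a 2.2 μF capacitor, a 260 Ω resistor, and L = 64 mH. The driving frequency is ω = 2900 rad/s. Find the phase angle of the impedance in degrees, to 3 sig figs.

6.33°

X_L = ωL = 186 Ω
X_C = 1/(ωC) = 157 Ω
Net reactance X = X_L − X_C = 28.9 Ω
Z = 260 + j28.9 Ω
|Z| = √(260² + 28.9²) = 262 Ω
∠Z = arctan(28.9/260) = 6.33°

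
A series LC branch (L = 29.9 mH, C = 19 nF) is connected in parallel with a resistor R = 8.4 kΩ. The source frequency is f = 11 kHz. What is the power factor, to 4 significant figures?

0.1535

ω = 2πf = 69120 rad/s
X_L = ωL = 2067 Ω
X_C = 1/(ωC) = 761.5 Ω
Branch 1: Z₁ = R = 8400 Ω
Branch 2 (series LC): Z₂ = j(X_L − X_C) = j1305 Ω
Parallel: Z = Z₁Z₂/(Z₁+Z₂), |Z| = 1290 Ω, ∠Z = 81.17°
cos φ = cos(81.17°) = 0.1535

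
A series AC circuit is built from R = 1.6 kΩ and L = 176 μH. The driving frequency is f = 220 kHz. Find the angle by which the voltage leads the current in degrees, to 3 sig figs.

8.65°

ω = 2πf = 1.382e+06 rad/s
X_L = ωL = 243 Ω
Z = 1600 + j243 Ω
|Z| = √(1600² + 243²) = 1620 Ω
∠Z = arctan(243/1600) = 8.65°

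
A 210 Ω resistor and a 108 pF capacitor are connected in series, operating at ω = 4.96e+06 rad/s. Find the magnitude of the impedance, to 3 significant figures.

X_C = 1/(ωC) = 1870 Ω
Z = 210 − j1870 Ω
|Z| = √(210² + 1870²) = 1880 Ω

1880 Ω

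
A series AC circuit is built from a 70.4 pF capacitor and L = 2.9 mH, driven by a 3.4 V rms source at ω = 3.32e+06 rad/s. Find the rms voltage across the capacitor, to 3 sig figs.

2.72 V

X_L = ωL = 9630 Ω
X_C = 1/(ωC) = 4280 Ω
Net reactance X = X_L − X_C = 5350 Ω
Z = j5350 Ω
|Z| = √(0² + 5350²) = 5350 Ω
I = V/|Z| = 636 μA
V_C = I·|Z_C| = 0.000636 × 4280 = 2.72 V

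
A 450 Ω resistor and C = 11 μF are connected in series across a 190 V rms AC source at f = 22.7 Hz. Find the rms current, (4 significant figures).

243.5 mA

ω = 2πf = 142.6 rad/s
X_C = 1/(ωC) = 637.4 Ω
Z = 450.0 − j637.4 Ω
|Z| = √(450.0² + 637.4²) = 780.2 Ω
I = V/|Z| = 190/780.2 = 243.5 mA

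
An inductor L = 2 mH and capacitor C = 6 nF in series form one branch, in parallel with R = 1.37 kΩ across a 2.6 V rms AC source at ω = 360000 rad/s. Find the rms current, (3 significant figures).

10.3 mA

X_L = ωL = 720 Ω
X_C = 1/(ωC) = 463 Ω
Branch 1: Z₁ = R = 1370 Ω
Branch 2 (series LC): Z₂ = j(X_L − X_C) = j257 Ω
Parallel: Z = Z₁Z₂/(Z₁+Z₂), |Z| = 253 Ω, ∠Z = 79.4°
I = V/|Z| = 2.6/253 = 10.3 mA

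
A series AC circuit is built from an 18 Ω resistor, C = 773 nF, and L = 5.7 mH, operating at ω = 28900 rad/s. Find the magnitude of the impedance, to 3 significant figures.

121 Ω

X_L = ωL = 165 Ω
X_C = 1/(ωC) = 44.8 Ω
Net reactance X = X_L − X_C = 120 Ω
Z = 18.0 + j120 Ω
|Z| = √(18.0² + 120²) = 121 Ω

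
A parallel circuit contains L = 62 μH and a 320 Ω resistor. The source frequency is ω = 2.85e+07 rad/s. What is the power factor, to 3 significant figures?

X_L = ωL = 1770 Ω
Parallel: admittances add. Y = 1/R + 1/(jωL)
Y = (0.00313 − j0.000566) S
|Y| = 0.00318 S → |Z| = 1/|Y| = 315 Ω, ∠Z = −∠Y = 10.3°
cos φ = cos(10.3°) = 0.984

0.984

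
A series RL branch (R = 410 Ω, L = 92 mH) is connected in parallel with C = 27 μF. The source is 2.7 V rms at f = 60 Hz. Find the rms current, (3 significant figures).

ω = 2πf = 377.0 rad/s
X_L = ωL = 34.7 Ω
X_C = 1/(ωC) = 98.2 Ω
Branch 1 (R+jX_L): Z₁ = 410 + j34.7 Ω, |Z₁| = 411 Ω
Branch 2 (−jX_C): Z₂ = −j98.2 Ω
Parallel: Z = Z₁Z₂/(Z₁+Z₂), |Z| = 97.4 Ω, ∠Z = -76.4°
I = V/|Z| = 2.7/97.4 = 27.7 mA

27.7 mA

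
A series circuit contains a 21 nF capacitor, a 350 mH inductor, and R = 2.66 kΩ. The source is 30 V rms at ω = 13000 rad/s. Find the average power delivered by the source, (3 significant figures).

X_L = ωL = 4550 Ω
X_C = 1/(ωC) = 3660 Ω
Net reactance X = X_L − X_C = 887 Ω
Z = 2660 + j887 Ω
|Z| = √(2660² + 887²) = 2800 Ω
∠Z = arctan(887/2660) = 18.4°
I = V/|Z| = 10.7 mA
P = VI cos φ = 30 × 0.0107 × cos(18.4°) = 304 mW

304 mW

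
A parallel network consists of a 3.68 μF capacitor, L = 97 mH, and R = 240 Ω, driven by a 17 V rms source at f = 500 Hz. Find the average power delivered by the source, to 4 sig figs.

ω = 2πf = 3142 rad/s
X_L = ωL = 304.7 Ω
X_C = 1/(ωC) = 86.50 Ω
Parallel: admittances add. Y = 1/R + 1/(jωL) + jωC
Y = (0.004167 + j0.008280) S
|Y| = 0.009269 S → |Z| = 1/|Y| = 107.9 Ω, ∠Z = −∠Y = -63.29°
I = V/|Z| = 157.6 mA
P = VI cos φ = 17 × 0.1576 × cos(-63.29°) = 1.204 W

1.204 W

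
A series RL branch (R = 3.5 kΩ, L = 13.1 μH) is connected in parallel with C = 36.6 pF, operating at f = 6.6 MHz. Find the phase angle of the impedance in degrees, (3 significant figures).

ω = 2πf = 4.147e+07 rad/s
X_L = ωL = 543 Ω
X_C = 1/(ωC) = 659 Ω
Branch 1 (R+jX_L): Z₁ = 3500 + j543 Ω, |Z₁| = 3540 Ω
Branch 2 (−jX_C): Z₂ = −j659 Ω
Parallel: Z = Z₁Z₂/(Z₁+Z₂), |Z| = 666 Ω, ∠Z = -79.3°

-79.3°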